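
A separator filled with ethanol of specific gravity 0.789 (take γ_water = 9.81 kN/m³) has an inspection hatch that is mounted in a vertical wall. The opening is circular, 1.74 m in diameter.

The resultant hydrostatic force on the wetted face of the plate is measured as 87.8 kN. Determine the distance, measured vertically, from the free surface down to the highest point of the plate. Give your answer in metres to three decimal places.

d_top ≈ 3.900 m

γ = 0.789 × 9.81 = 7.74009 kN/m³.
A = π(0.87)² = 2.37787 m².
From F = γ·h_c·A, the centroid depth is h_c = 87.8/(7.74009 × 2.37787) = 4.77046 m.
The centroid is at the centre, 0.87 m below the top of the plate, so the highest point sits at h_top = 4.77046 − 0.87 = 3.90046 m below the surface.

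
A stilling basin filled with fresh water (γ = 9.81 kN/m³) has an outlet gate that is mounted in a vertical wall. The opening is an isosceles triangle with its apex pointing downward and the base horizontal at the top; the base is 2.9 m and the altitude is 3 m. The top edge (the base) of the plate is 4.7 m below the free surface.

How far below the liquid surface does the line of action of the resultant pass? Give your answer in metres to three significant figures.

h_p = 5.79 m

γ = 9.81 kN/m³.
With the apex down, the centroid sits h/3 = 3/3 = 1 m below the base (the top edge), so the centroid depth is h_c = 4.7 + 1 = 5.7 m.
A = ½ × 2.9 × 3 = 4.35 m².
Resultant F = γ·h_c·A = 9.81 × 5.7 × 4.35 = 243.239 kN.
I_c = b·h³/36 = 2.9 × 3³/36 = 2.175 m⁴.
Centre of pressure: y_p = y_c + I_c/(y_c·A) = 5.7 + 2.175/(5.7 × 4.35) = 5.7 + 0.0877193 = 5.78772 m along the plane.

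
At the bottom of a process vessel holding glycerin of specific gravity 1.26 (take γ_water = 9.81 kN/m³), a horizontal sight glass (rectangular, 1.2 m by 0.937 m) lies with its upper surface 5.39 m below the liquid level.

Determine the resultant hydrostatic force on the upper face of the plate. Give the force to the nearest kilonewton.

γ = 1.26 × 9.81 = 12.3606 kN/m³.
The plate is horizontal, so pressure is uniform at p = γ·h = 12.3606 × 5.39 = 66.6236 kN/m².
A = 1.2 × 0.937 = 1.1244 m².
F = p·A = 66.6236 × 1.1244 = 74.9116 kN.

F ≈ 75 kN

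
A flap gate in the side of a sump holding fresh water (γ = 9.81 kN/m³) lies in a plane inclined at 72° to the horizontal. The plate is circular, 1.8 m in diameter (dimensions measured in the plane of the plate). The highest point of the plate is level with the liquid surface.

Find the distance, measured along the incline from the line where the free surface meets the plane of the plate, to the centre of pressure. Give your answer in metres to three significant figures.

y_p = 1.13 m

γ = 9.81 kN/m³.
Let θ = 72° be the plate's angle to the horizontal; measure y along the incline from where the plane meets the free surface. Vertical depth h = y·sinθ with sinθ = 0.951057.
The centroid is at the centre, 0.9 m below the top of the plate, so y_c = 0.9 m and h_c = 0.9 × 0.951057 = 0.855951 m.
A = π(0.9)² = 2.54469 m².
Resultant F = γ·h_c·A = 9.81 × 0.855951 × 2.54469 = 21.3675 kN.
I_c = πr⁴/4 = π × 0.9⁴/4 = 0.5153 m⁴.
Centre of pressure: y_p = y_c + I_c/(y_c·A) = 0.9 + 0.5153/(0.9 × 2.54469) = 0.9 + 0.225 = 1.125 m along the plane.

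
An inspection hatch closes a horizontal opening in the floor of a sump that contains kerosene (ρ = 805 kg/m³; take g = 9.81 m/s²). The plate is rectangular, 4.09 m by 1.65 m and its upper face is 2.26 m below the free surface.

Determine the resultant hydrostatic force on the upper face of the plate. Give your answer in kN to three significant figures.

F ≈ 120 kN

γ = ρg = 805 × 9.81 / 1000 = 7.89705 kN/m³.
The plate is horizontal, so pressure is uniform at p = γ·h = 7.89705 × 2.26 = 17.8473 kN/m².
A = 4.09 × 1.65 = 6.7485 m².
F = p·A = 17.8473 × 6.7485 = 120.443 kN.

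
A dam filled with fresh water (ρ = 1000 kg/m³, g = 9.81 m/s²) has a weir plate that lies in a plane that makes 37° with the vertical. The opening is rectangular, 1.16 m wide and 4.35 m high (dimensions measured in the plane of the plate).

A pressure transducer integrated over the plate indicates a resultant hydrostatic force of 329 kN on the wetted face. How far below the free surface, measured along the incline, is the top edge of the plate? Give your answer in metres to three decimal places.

y_top ≈ 6.147 m

γ = ρg = 1000 × 9.81 = 9810 N/m³ = 9.81 kN/m³.
A = 1.16 × 4.35 = 5.046 m².
From F = γ·h_c·A, the centroid depth is h_c = 329/(9.81 × 5.046) = 6.6463 m.
The plate makes 37° with the vertical, i.e. θ = 90° − 37° = 53° to the horizontal. Measuring y along the incline from the free-surface line, vertical depth h = y·sinθ with sinθ = 0.798636.
Along the incline, y_c = h_c/sinθ = 6.6463/0.798636 = 8.32206 m.
The centroid lies 4.35/2 = 2.175 m below the top edge, so the top edge sits at y_top = 8.32206 − 2.175 = 6.14706 m along the incline.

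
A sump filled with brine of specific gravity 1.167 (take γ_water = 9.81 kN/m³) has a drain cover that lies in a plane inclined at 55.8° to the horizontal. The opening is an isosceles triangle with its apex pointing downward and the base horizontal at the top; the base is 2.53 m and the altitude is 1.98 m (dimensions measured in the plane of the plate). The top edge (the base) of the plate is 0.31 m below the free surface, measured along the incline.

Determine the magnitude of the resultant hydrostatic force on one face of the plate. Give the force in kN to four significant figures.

F ≈ 23.00 kN

γ = 1.167 × 9.81 = 11.44827 kN/m³.
Let θ = 55.8° be the plate's angle to the horizontal; measure y along the incline from where the plane meets the free surface. Vertical depth h = y·sinθ with sinθ = 0.827081.
With the apex down, the centroid sits h/3 = 1.98/3 = 0.66 m below the base (the top edge), so y_c = 0.31 + 0.66 = 0.97 m and h_c = 0.97 × 0.827081 = 0.802269 m.
A = ½ × 2.53 × 1.98 = 2.5047 m².
Resultant F = γ·h_c·A = 11.44827 × 0.802269 × 2.5047 = 23.0046 kN.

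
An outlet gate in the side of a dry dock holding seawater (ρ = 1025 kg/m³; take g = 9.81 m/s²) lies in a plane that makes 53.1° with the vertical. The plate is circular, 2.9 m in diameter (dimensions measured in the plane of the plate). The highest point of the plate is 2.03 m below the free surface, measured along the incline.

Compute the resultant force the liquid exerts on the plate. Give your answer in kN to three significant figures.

F ≈ 139 kN

γ = ρg = 1025 × 9.81 / 1000 = 10.05525 kN/m³.
The plate makes 53.1° with the vertical, i.e. θ = 90° − 53.1° = 36.9° to the horizontal. Measuring y along the incline from the free-surface line, vertical depth h = y·sinθ with sinθ = 0.600420.
The centroid is at the centre, 1.45 m below the top of the plate, so y_c = 2.03 + 1.45 = 3.48 m and h_c = 3.48 × 0.600420 = 2.08946 m.
A = π(1.45)² = 6.6052 m².
Resultant F = γ·h_c·A = 10.05525 × 2.08946 × 6.6052 = 138.776 kN.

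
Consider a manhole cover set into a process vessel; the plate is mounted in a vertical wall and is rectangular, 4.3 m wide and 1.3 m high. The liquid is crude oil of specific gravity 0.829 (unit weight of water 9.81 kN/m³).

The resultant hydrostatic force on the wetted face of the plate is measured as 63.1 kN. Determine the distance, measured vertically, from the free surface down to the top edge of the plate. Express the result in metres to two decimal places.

d_top ≈ 0.74 m

γ = 0.829 × 9.81 = 8.13249 kN/m³.
A = 4.3 × 1.3 = 5.59 m².
From F = γ·h_c·A, the centroid depth is h_c = 63.1/(8.13249 × 5.59) = 1.38801 m.
The centroid lies 1.3/2 = 0.65 m below the top edge, so the top edge sits at h_top = 1.38801 − 0.65 = 0.73801 m below the surface.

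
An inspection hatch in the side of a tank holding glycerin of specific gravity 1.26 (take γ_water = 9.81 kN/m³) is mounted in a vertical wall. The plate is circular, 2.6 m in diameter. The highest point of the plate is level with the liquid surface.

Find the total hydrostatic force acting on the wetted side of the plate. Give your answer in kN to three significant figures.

γ = 1.26 × 9.81 = 12.3606 kN/m³.
The centroid is at the centre, 1.3 m below the top of the plate, so the centroid depth is h_c = 1.3 m.
A = π(1.3)² = 5.30929 m².
Resultant F = γ·h_c·A = 12.3606 × 1.3 × 5.30929 = 85.3138 kN.

F ≈ 85.3 kN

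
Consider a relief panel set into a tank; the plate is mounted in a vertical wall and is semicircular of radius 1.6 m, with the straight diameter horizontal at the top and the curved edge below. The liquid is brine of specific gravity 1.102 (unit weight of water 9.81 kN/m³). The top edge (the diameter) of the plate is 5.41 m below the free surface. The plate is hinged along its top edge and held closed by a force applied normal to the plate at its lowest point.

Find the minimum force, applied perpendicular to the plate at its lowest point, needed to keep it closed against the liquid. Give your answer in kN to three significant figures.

γ = 1.102 × 9.81 = 10.81062 kN/m³.
The centroid of a semicircle lies 4r/(3π) = 0.679061 m from the diameter, here below the top edge, so the centroid depth is h_c = 5.41 + 0.679061 = 6.08906 m.
A = πr²/2 = π × 1.6²/2 = 4.02124 m².
Resultant F = γ·h_c·A = 10.81062 × 6.08906 × 4.02124 = 264.704 kN.
I_c = (π/8 − 8/(9π))·r⁴ = 0.109757 × 1.6⁴ = 0.719303 m⁴.
Centre of pressure: y_p = y_c + I_c/(y_c·A) = 6.08906 + 0.719303/(6.08906 × 4.02124) = 6.08906 + 0.0293766 = 6.11844 m along the plane.
The resultant acts 0.679061 + 0.0293766 = 0.708438 m (along the plate) below the hinge at the top edge, so the moment about the hinge is M = F × 0.708438 = 264.704 × 0.708438 = 187.526 kN·m.
A normal force at the bottom, 1.6 m from the hinge, must supply this moment: P = 187.526/1.6 = 117.204 kN.

P ≈ 117 kN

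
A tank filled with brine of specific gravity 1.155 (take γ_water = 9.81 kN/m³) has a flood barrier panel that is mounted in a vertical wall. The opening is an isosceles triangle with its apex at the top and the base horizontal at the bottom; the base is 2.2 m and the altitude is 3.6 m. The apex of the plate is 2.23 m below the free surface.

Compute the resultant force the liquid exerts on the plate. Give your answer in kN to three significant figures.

γ = 1.155 × 9.81 = 11.33055 kN/m³.
With the apex up, the centroid sits 2h/3 = 2 × 3.6/3 = 2.4 m below the apex, so the centroid depth is h_c = 2.23 + 2.4 = 4.63 m.
A = ½ × 2.2 × 3.6 = 3.96 m².
Resultant F = γ·h_c·A = 11.33055 × 4.63 × 3.96 = 207.743 kN.

F ≈ 208 kN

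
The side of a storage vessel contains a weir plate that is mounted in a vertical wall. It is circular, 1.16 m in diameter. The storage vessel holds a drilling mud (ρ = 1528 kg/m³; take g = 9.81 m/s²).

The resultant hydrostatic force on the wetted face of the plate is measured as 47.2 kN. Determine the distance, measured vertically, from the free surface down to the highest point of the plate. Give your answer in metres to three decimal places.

γ = ρg = 1528 × 9.81 / 1000 = 14.98968 kN/m³.
A = π(0.58)² = 1.05683 m².
From F = γ·h_c·A, the centroid depth is h_c = 47.2/(14.98968 × 1.05683) = 2.97951 m.
The centroid is at the centre, 0.58 m below the top of the plate, so the highest point sits at h_top = 2.97951 − 0.58 = 2.39951 m below the surface.

d_top ≈ 2.400 m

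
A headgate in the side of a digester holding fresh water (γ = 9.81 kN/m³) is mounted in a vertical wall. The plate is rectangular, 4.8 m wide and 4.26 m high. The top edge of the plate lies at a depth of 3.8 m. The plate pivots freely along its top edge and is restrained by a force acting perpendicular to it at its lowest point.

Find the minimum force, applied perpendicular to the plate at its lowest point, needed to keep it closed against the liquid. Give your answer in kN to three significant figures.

P ≈ 666 kN

γ = 9.81 kN/m³.
The centroid lies 4.26/2 = 2.13 m below the top edge, so the centroid depth is h_c = 3.8 + 2.13 = 5.93 m.
A = 4.8 × 4.26 = 20.448 m².
Resultant F = γ·h_c·A = 9.81 × 5.93 × 20.448 = 1189.53 kN.
I_c = b·h³/12 = 4.8 × 4.26³/12 = 30.9235 m⁴.
Centre of pressure: y_p = y_c + I_c/(y_c·A) = 5.93 + 30.9235/(5.93 × 20.448) = 5.93 + 0.255025 = 6.18502 m along the plane.
The resultant acts 2.13 + 0.255025 = 2.38502 m (along the plate) below the hinge at the top edge, so the moment about the hinge is M = F × 2.38502 = 1189.53 × 2.38502 = 2837.05 kN·m.
A normal force at the bottom, 4.26 m from the hinge, must supply this moment: P = 2837.05/4.26 = 665.974 kN.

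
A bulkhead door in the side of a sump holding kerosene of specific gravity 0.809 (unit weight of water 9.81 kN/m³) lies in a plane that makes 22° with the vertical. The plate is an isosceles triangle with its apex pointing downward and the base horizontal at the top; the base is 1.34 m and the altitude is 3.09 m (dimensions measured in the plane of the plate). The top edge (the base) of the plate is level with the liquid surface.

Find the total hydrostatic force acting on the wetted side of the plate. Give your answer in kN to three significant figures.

F ≈ 15.7 kN

γ = 0.809 × 9.81 = 7.93629 kN/m³.
The plate makes 22° with the vertical, i.e. θ = 90° − 22° = 68° to the horizontal. Measuring y along the incline from the free-surface line, vertical depth h = y·sinθ with sinθ = 0.927184.
With the apex down, the centroid sits h/3 = 3.09/3 = 1.03 m below the base (the top edge), so y_c = 1.03 m and h_c = 1.03 × 0.927184 = 0.955 m.
A = ½ × 1.34 × 3.09 = 2.0703 m².
Resultant F = γ·h_c·A = 7.93629 × 0.955 × 2.0703 = 15.6911 kN.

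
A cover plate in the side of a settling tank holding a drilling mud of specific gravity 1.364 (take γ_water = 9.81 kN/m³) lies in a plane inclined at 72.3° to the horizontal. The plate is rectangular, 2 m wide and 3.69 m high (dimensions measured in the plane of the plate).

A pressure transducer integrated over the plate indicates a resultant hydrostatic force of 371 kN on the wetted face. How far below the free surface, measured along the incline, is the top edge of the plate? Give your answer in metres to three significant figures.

y_top ≈ 2.10 m

γ = 1.364 × 9.81 = 13.38084 kN/m³.
A = 2 × 3.69 = 7.38 m².
From F = γ·h_c·A, the centroid depth is h_c = 371/(13.38084 × 7.38) = 3.75694 m.
Let θ = 72.3° be the plate's angle to the horizontal; measure y along the incline from where the plane meets the free surface. Vertical depth h = y·sinθ with sinθ = 0.952661.
Along the incline, y_c = h_c/sinθ = 3.75694/0.952661 = 3.94363 m.
The centroid lies 3.69/2 = 1.845 m below the top edge, so the top edge sits at y_top = 3.94363 − 1.845 = 2.09863 m along the incline.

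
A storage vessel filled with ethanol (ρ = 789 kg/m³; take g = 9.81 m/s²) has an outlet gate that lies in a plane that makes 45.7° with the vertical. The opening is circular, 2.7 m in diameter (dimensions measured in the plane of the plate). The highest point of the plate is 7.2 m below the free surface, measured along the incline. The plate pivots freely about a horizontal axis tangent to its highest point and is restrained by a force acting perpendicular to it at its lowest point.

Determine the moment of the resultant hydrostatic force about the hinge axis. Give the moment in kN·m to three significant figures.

γ = ρg = 789 × 9.81 / 1000 = 7.74009 kN/m³.
The plate makes 45.7° with the vertical, i.e. θ = 90° − 45.7° = 44.3° to the horizontal. Measuring y along the incline from the free-surface line, vertical depth h = y·sinθ with sinθ = 0.698415.
The centroid is at the centre, 1.35 m below the top of the plate, so y_c = 7.2 + 1.35 = 8.55 m and h_c = 8.55 × 0.698415 = 5.97145 m.
A = π(1.35)² = 5.72555 m².
Resultant F = γ·h_c·A = 7.74009 × 5.97145 × 5.72555 = 264.632 kN.
I_c = πr⁴/4 = π × 1.35⁴/4 = 2.6087 m⁴.
Centre of pressure: y_p = y_c + I_c/(y_c·A) = 8.55 + 2.6087/(8.55 × 5.72555) = 8.55 + 0.0532894 = 8.60329 m along the plane.
The resultant acts 1.35 + 0.0532894 = 1.40329 m (along the plate) below the hinge at the top edge, so the moment about the hinge is M = F × 1.40329 = 264.632 × 1.40329 = 371.355 kN·m.

M ≈ 371 kN·m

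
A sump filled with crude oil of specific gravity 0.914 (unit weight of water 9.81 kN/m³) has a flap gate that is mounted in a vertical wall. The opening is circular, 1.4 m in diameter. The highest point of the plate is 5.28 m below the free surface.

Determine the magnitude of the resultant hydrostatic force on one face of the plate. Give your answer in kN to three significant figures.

γ = 0.914 × 9.81 = 8.96634 kN/m³.
The centroid is at the centre, 0.7 m below the top of the plate, so the centroid depth is h_c = 5.28 + 0.7 = 5.98 m.
A = π(0.7)² = 1.53938 m².
Resultant F = γ·h_c·A = 8.96634 × 5.98 × 1.53938 = 82.5396 kN.

F ≈ 82.5 kN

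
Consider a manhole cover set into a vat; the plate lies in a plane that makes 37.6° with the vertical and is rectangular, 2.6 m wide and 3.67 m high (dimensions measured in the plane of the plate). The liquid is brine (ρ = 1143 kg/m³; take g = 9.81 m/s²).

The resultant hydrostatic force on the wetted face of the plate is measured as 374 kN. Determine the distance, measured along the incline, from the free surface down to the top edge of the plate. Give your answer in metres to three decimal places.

γ = ρg = 1143 × 9.81 / 1000 = 11.21283 kN/m³.
A = 2.6 × 3.67 = 9.542 m².
From F = γ·h_c·A, the centroid depth is h_c = 374/(11.21283 × 9.542) = 3.49556 m.
The plate makes 37.6° with the vertical, i.e. θ = 90° − 37.6° = 52.4° to the horizontal. Measuring y along the incline from the free-surface line, vertical depth h = y·sinθ with sinθ = 0.792290.
Along the incline, y_c = h_c/sinθ = 3.49556/0.792290 = 4.41197 m.
The centroid lies 3.67/2 = 1.835 m below the top edge, so the top edge sits at y_top = 4.41197 − 1.835 = 2.57697 m along the incline.

y_top ≈ 2.577 m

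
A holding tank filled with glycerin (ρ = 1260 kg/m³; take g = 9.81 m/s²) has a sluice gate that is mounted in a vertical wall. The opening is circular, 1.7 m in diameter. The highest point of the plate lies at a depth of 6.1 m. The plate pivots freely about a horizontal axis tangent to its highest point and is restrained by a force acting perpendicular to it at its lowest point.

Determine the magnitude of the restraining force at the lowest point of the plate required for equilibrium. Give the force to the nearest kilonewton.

γ = ρg = 1260 × 9.81 / 1000 = 12.3606 kN/m³.
The centroid is at the centre, 0.85 m below the top of the plate, so the centroid depth is h_c = 6.1 + 0.85 = 6.95 m.
A = π(0.85)² = 2.2698 m².
Resultant F = γ·h_c·A = 12.3606 × 6.95 × 2.2698 = 194.99 kN.
I_c = πr⁴/4 = π × 0.85⁴/4 = 0.409983 m⁴.
Centre of pressure: y_p = y_c + I_c/(y_c·A) = 6.95 + 0.409983/(6.95 × 2.2698) = 6.95 + 0.0259892 = 6.97599 m along the plane.
The resultant acts 0.85 + 0.0259892 = 0.875989 m (along the plate) below the hinge at the top edge, so the moment about the hinge is M = F × 0.875989 = 194.99 × 0.875989 = 170.809 kN·m.
A normal force at the bottom, 1.7 m from the hinge, must supply this moment: P = 170.809/1.7 = 100.476 kN.

P ≈ 100 kN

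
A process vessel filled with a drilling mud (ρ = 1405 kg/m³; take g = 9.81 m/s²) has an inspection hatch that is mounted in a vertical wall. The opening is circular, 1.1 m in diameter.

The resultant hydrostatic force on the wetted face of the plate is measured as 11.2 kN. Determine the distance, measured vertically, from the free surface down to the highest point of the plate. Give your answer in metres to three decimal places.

γ = ρg = 1405 × 9.81 / 1000 = 13.78305 kN/m³.
A = π(0.55)² = 0.950332 m².
From F = γ·h_c·A, the centroid depth is h_c = 11.2/(13.78305 × 0.950332) = 0.855061 m.
The centroid is at the centre, 0.55 m below the top of the plate, so the highest point sits at h_top = 0.855061 − 0.55 = 0.305061 m below the surface.

d_top ≈ 0.305 m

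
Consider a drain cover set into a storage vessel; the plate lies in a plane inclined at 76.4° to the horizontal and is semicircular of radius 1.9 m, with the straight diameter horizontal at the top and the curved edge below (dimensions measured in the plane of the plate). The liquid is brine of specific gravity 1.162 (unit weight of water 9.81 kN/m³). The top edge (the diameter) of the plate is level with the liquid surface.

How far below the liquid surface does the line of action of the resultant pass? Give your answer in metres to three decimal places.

γ = 1.162 × 9.81 = 11.39922 kN/m³.
Let θ = 76.4° be the plate's angle to the horizontal; measure y along the incline from where the plane meets the free surface. Vertical depth h = y·sinθ with sinθ = 0.971961.
The centroid of a semicircle lies 4r/(3π) = 0.806385 m from the diameter, here below the top edge, so y_c = 0.806385 m and h_c = 0.806385 × 0.971961 = 0.783775 m.
A = πr²/2 = π × 1.9²/2 = 5.67057 m².
Resultant F = γ·h_c·A = 11.39922 × 0.783775 × 5.67057 = 50.6633 kN.
I_c = (π/8 − 8/(9π))·r⁴ = 0.109757 × 1.9⁴ = 1.43036 m⁴.
Centre of pressure: y_p = y_c + I_c/(y_c·A) = 0.806385 + 1.43036/(0.806385 × 5.67057) = 0.806385 + 0.312807 = 1.11919 m along the plane.
Vertically, h_p = y_p·sinθ = 1.11919 × 0.971961 = 1.08781 m.

h_p = 1.088 m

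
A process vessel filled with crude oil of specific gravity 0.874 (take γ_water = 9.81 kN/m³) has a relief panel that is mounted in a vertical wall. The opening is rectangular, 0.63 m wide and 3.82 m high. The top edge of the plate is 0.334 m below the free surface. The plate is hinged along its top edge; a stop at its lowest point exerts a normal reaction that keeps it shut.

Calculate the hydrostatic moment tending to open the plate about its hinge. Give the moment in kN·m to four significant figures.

γ = 0.874 × 9.81 = 8.57394 kN/m³.
The centroid lies 3.82/2 = 1.91 m below the top edge, so the centroid depth is h_c = 0.334 + 1.91 = 2.244 m.
A = 0.63 × 3.82 = 2.4066 m².
Resultant F = γ·h_c·A = 8.57394 × 2.244 × 2.4066 = 46.3028 kN.
I_c = b·h³/12 = 0.63 × 3.82³/12 = 2.92651 m⁴.
Centre of pressure: y_p = y_c + I_c/(y_c·A) = 2.244 + 2.92651/(2.244 × 2.4066) = 2.244 + 0.541905 = 2.78591 m along the plane.
The resultant acts 1.91 + 0.541905 = 2.45191 m (along the plate) below the hinge at the top edge, so the moment about the hinge is M = F × 2.45191 = 46.3028 × 2.45191 = 113.53 kN·m.

M ≈ 113.5 kN·m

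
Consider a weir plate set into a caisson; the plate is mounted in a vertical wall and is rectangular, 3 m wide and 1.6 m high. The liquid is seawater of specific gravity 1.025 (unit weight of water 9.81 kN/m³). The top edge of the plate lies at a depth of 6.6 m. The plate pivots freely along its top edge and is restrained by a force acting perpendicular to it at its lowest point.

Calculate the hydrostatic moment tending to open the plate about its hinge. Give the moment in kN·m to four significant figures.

γ = 1.025 × 9.81 = 10.05525 kN/m³.
The centroid lies 1.6/2 = 0.8 m below the top edge, so the centroid depth is h_c = 6.6 + 0.8 = 7.4 m.
A = 3 × 1.6 = 4.8 m².
Resultant F = γ·h_c·A = 10.05525 × 7.4 × 4.8 = 357.162 kN.
I_c = b·h³/12 = 3 × 1.6³/12 = 1.024 m⁴.
Centre of pressure: y_p = y_c + I_c/(y_c·A) = 7.4 + 1.024/(7.4 × 4.8) = 7.4 + 0.0288288 = 7.42883 m along the plane.
The resultant acts 0.8 + 0.0288288 = 0.828829 m (along the plate) below the hinge at the top edge, so the moment about the hinge is M = F × 0.828829 = 357.162 × 0.828829 = 296.026 kN·m.

M ≈ 296.0 kN·m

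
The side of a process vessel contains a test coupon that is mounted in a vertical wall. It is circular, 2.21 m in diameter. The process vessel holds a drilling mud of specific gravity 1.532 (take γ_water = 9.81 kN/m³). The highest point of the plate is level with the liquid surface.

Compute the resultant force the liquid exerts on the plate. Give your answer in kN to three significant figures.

γ = 1.532 × 9.81 = 15.02892 kN/m³.
The centroid is at the centre, 1.105 m below the top of the plate, so the centroid depth is h_c = 1.105 m.
A = π(1.105)² = 3.83596 m².
Resultant F = γ·h_c·A = 15.02892 × 1.105 × 3.83596 = 63.7036 kN.

F ≈ 63.7 kN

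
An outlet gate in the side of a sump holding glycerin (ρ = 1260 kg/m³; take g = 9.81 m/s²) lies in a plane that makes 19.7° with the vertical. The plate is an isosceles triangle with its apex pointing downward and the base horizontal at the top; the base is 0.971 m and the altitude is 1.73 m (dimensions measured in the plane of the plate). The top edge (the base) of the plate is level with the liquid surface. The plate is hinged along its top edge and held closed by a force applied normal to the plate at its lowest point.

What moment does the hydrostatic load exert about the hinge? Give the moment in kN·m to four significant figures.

γ = ρg = 1260 × 9.81 / 1000 = 12.3606 kN/m³.
The plate makes 19.7° with the vertical, i.e. θ = 90° − 19.7° = 70.3° to the horizontal. Measuring y along the incline from the free-surface line, vertical depth h = y·sinθ with sinθ = 0.941471.
With the apex down, the centroid sits h/3 = 1.73/3 = 0.576667 m below the base (the top edge), so y_c = 0.576667 m and h_c = 0.576667 × 0.941471 = 0.542915 m.
A = ½ × 0.971 × 1.73 = 0.839915 m².
Resultant F = γ·h_c·A = 12.3606 × 0.542915 × 0.839915 = 5.63646 kN.
I_c = b·h³/36 = 0.971 × 1.73³/36 = 0.139655 m⁴.
Centre of pressure: y_p = y_c + I_c/(y_c·A) = 0.576667 + 0.139655/(0.576667 × 0.839915) = 0.576667 + 0.288334 = 0.865001 m along the plane.
The resultant acts 0.576667 + 0.288334 = 0.865001 m (along the plate) below the hinge at the top edge, so the moment about the hinge is M = F × 0.865001 = 5.63646 × 0.865001 = 4.87554 kN·m.

M ≈ 4.876 kN·m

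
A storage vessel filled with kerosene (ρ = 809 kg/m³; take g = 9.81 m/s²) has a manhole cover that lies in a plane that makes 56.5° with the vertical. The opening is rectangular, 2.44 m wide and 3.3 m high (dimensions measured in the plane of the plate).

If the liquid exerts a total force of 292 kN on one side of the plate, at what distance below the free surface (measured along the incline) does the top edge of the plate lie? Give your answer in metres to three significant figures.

y_top ≈ 6.63 m

γ = ρg = 809 × 9.81 / 1000 = 7.93629 kN/m³.
A = 2.44 × 3.3 = 8.052 m².
From F = γ·h_c·A, the centroid depth is h_c = 292/(7.93629 × 8.052) = 4.56943 m.
The plate makes 56.5° with the vertical, i.e. θ = 90° − 56.5° = 33.5° to the horizontal. Measuring y along the incline from the free-surface line, vertical depth h = y·sinθ with sinθ = 0.551937.
Along the incline, y_c = h_c/sinθ = 4.56943/0.551937 = 8.2789 m.
The centroid lies 3.3/2 = 1.65 m below the top edge, so the top edge sits at y_top = 8.2789 − 1.65 = 6.6289 m along the incline.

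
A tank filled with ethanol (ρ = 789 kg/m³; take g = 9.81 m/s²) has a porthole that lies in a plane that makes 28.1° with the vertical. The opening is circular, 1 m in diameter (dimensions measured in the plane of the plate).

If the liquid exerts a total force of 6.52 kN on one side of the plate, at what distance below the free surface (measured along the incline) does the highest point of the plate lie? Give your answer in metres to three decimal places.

γ = ρg = 789 × 9.81 / 1000 = 7.74009 kN/m³.
A = π(0.5)² = 0.785398 m².
From F = γ·h_c·A, the centroid depth is h_c = 6.52/(7.74009 × 0.785398) = 1.07254 m.
The plate makes 28.1° with the vertical, i.e. θ = 90° − 28.1° = 61.9° to the horizontal. Measuring y along the incline from the free-surface line, vertical depth h = y·sinθ with sinθ = 0.882127.
Along the incline, y_c = h_c/sinθ = 1.07254/0.882127 = 1.21586 m.
The centroid is at the centre, 0.5 m below the top of the plate, so the highest point sits at y_top = 1.21586 − 0.5 = 0.71586 m along the incline.

y_top ≈ 0.716 m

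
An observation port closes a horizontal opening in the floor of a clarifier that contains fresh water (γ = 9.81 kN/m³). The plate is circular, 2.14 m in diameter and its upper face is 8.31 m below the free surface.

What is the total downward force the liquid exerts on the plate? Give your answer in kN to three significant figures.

γ = 9.81 kN/m³.
The plate is horizontal, so pressure is uniform at p = γ·h = 9.81 × 8.31 = 81.5211 kN/m².
A = π(1.07)² = 3.59681 m².
F = p·A = 81.5211 × 3.59681 = 293.216 kN.

F ≈ 293 kN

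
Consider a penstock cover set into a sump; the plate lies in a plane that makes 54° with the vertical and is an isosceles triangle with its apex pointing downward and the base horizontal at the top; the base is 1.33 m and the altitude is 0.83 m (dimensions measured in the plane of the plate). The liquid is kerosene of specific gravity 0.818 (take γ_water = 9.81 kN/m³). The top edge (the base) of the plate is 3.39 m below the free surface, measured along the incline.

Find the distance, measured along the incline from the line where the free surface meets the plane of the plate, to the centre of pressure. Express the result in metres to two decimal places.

γ = 0.818 × 9.81 = 8.02458 kN/m³.
The plate makes 54° with the vertical, i.e. θ = 90° − 54° = 36° to the horizontal. Measuring y along the incline from the free-surface line, vertical depth h = y·sinθ with sinθ = 0.587785.
With the apex down, the centroid sits h/3 = 0.83/3 = 0.276667 m below the base (the top edge), so y_c = 3.39 + 0.276667 = 3.66667 m and h_c = 3.66667 × 0.587785 = 2.15521 m.
A = ½ × 1.33 × 0.83 = 0.55195 m².
Resultant F = γ·h_c·A = 8.02458 × 2.15521 × 0.55195 = 9.54578 kN.
I_c = b·h³/36 = 1.33 × 0.83³/36 = 0.0211244 m⁴.
Centre of pressure: y_p = y_c + I_c/(y_c·A) = 3.66667 + 0.0211244/(3.66667 × 0.55195) = 3.66667 + 0.0104379 = 3.67711 m along the plane.

y_p = 3.68 m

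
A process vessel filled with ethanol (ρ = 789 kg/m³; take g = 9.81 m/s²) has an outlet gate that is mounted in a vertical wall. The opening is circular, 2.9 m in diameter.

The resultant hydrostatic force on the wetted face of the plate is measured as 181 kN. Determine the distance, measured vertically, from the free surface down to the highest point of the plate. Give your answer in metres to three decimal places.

d_top ≈ 2.090 m

γ = ρg = 789 × 9.81 / 1000 = 7.74009 kN/m³.
A = π(1.45)² = 6.6052 m².
From F = γ·h_c·A, the centroid depth is h_c = 181/(7.74009 × 6.6052) = 3.54035 m.
The centroid is at the centre, 1.45 m below the top of the plate, so the highest point sits at h_top = 3.54035 − 1.45 = 2.09035 m below the surface.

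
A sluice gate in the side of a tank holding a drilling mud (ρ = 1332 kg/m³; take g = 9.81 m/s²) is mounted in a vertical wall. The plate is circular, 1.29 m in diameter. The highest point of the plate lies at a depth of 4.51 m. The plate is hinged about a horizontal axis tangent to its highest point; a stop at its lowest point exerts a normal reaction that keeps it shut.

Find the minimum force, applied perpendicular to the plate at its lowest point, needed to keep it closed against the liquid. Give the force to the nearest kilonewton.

P ≈ 45 kN

γ = ρg = 1332 × 9.81 / 1000 = 13.06692 kN/m³.
The centroid is at the centre, 0.645 m below the top of the plate, so the centroid depth is h_c = 4.51 + 0.645 = 5.155 m.
A = π(0.645)² = 1.30698 m².
Resultant F = γ·h_c·A = 13.06692 × 5.155 × 1.30698 = 88.0381 kN.
I_c = πr⁴/4 = π × 0.645⁴/4 = 0.135934 m⁴.
Centre of pressure: y_p = y_c + I_c/(y_c·A) = 5.155 + 0.135934/(5.155 × 1.30698) = 5.155 + 0.0201758 = 5.17518 m along the plane.
The resultant acts 0.645 + 0.0201758 = 0.665176 m (along the plate) below the hinge at the top edge, so the moment about the hinge is M = F × 0.665176 = 88.0381 × 0.665176 = 58.5608 kN·m.
A normal force at the bottom, 1.29 m from the hinge, must supply this moment: P = 58.5608/1.29 = 45.396 kN.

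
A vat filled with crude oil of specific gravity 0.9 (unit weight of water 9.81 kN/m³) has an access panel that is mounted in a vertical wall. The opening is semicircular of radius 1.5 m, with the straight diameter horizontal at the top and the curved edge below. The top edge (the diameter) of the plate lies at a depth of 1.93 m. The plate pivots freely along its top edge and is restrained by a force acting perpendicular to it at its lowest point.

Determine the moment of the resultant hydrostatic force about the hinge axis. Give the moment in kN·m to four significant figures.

M ≈ 55.89 kN·m

γ = 0.9 × 9.81 = 8.829 kN/m³.
The centroid of a semicircle lies 4r/(3π) = 0.63662 m from the diameter, here below the top edge, so the centroid depth is h_c = 1.93 + 0.63662 = 2.56662 m.
A = πr²/2 = π × 1.5²/2 = 3.53429 m².
Resultant F = γ·h_c·A = 8.829 × 2.56662 × 3.53429 = 80.0894 kN.
I_c = (π/8 − 8/(9π))·r⁴ = 0.109757 × 1.5⁴ = 0.555645 m⁴.
Centre of pressure: y_p = y_c + I_c/(y_c·A) = 2.56662 + 0.555645/(2.56662 × 3.53429) = 2.56662 + 0.0612539 = 2.62787 m along the plane.
The resultant acts 0.63662 + 0.0612539 = 0.697874 m (along the plate) below the hinge at the top edge, so the moment about the hinge is M = F × 0.697874 = 80.0894 × 0.697874 = 55.8923 kN·m.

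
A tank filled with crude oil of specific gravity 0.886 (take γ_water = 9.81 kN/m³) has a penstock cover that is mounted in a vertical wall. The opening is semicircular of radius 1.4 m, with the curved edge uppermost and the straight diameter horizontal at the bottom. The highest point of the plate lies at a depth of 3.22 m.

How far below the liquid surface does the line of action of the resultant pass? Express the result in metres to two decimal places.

h_p = 4.06 m

γ = 0.886 × 9.81 = 8.69166 kN/m³.
The centroid lies 4r/(3π) = 0.594178 m above the diameter, so r − 4r/(3π) = 1.4 − 0.594178 = 0.805822 m below the topmost point, so the centroid depth is h_c = 3.22 + 0.805822 = 4.02582 m.
A = πr²/2 = π × 1.4²/2 = 3.07876 m².
Resultant F = γ·h_c·A = 8.69166 × 4.02582 × 3.07876 = 107.729 kN.
I_c = (π/8 − 8/(9π))·r⁴ = 0.109757 × 1.4⁴ = 0.421642 m⁴.
Centre of pressure: y_p = y_c + I_c/(y_c·A) = 4.02582 + 0.421642/(4.02582 × 3.07876) = 4.02582 + 0.0340184 = 4.05984 m along the plane.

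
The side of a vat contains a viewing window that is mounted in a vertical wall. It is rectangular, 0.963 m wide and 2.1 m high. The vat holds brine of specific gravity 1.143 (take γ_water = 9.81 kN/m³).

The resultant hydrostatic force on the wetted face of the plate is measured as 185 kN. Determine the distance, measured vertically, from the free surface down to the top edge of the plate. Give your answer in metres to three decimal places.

d_top ≈ 7.109 m

γ = 1.143 × 9.81 = 11.21283 kN/m³.
A = 0.963 × 2.1 = 2.0223 m².
From F = γ·h_c·A, the centroid depth is h_c = 185/(11.21283 × 2.0223) = 8.15851 m.
The centroid lies 2.1/2 = 1.05 m below the top edge, so the top edge sits at h_top = 8.15851 − 1.05 = 7.10851 m below the surface.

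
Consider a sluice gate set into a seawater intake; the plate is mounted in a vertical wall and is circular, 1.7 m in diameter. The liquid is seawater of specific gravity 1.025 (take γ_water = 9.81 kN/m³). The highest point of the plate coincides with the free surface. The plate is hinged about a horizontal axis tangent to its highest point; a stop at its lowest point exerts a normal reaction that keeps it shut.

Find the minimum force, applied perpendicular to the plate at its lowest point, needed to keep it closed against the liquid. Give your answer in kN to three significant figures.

P ≈ 12.1 kN

γ = 1.025 × 9.81 = 10.05525 kN/m³.
The centroid is at the centre, 0.85 m below the top of the plate, so the centroid depth is h_c = 0.85 m.
A = π(0.85)² = 2.2698 m².
Resultant F = γ·h_c·A = 10.05525 × 0.85 × 2.2698 = 19.3999 kN.
I_c = πr⁴/4 = π × 0.85⁴/4 = 0.409983 m⁴.
Centre of pressure: y_p = y_c + I_c/(y_c·A) = 0.85 + 0.409983/(0.85 × 2.2698) = 0.85 + 0.2125 = 1.0625 m along the plane.
The resultant acts 0.85 + 0.2125 = 1.0625 m (along the plate) below the hinge at the top edge, so the moment about the hinge is M = F × 1.0625 = 19.3999 × 1.0625 = 20.6124 kN·m.
A normal force at the bottom, 1.7 m from the hinge, must supply this moment: P = 20.6124/1.7 = 12.1249 kN.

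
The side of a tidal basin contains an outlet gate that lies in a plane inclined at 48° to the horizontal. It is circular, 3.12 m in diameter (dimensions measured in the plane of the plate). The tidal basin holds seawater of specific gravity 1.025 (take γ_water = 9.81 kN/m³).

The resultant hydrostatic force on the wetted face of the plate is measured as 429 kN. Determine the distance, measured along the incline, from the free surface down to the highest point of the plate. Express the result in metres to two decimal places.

γ = 1.025 × 9.81 = 10.05525 kN/m³.
A = π(1.56)² = 7.64538 m².
From F = γ·h_c·A, the centroid depth is h_c = 429/(10.05525 × 7.64538) = 5.5804 m.
Let θ = 48° be the plate's angle to the horizontal; measure y along the incline from where the plane meets the free surface. Vertical depth h = y·sinθ with sinθ = 0.743145.
Along the incline, y_c = h_c/sinθ = 5.5804/0.743145 = 7.50917 m.
The centroid is at the centre, 1.56 m below the top of the plate, so the highest point sits at y_top = 7.50917 − 1.56 = 5.94917 m along the incline.

y_top ≈ 5.95 m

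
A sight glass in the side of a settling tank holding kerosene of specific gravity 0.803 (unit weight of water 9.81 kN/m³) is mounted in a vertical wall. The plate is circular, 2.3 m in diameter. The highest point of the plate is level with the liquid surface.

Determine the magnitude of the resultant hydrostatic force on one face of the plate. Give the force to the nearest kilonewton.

F ≈ 38 kN

γ = 0.803 × 9.81 = 7.87743 kN/m³.
The centroid is at the centre, 1.15 m below the top of the plate, so the centroid depth is h_c = 1.15 m.
A = π(1.15)² = 4.15476 m².
Resultant F = γ·h_c·A = 7.87743 × 1.15 × 4.15476 = 37.6382 kN.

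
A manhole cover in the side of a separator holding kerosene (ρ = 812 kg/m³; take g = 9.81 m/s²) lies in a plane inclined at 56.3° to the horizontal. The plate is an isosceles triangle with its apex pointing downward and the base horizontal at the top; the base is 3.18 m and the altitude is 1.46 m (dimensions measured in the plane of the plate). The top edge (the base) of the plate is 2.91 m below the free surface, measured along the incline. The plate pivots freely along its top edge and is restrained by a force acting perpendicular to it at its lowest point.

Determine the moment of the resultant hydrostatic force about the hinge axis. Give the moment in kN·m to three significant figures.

M ≈ 27.3 kN·m

γ = ρg = 812 × 9.81 / 1000 = 7.96572 kN/m³.
Let θ = 56.3° be the plate's angle to the horizontal; measure y along the incline from where the plane meets the free surface. Vertical depth h = y·sinθ with sinθ = 0.831954.
With the apex down, the centroid sits h/3 = 1.46/3 = 0.486667 m below the base (the top edge), so y_c = 2.91 + 0.486667 = 3.39667 m and h_c = 3.39667 × 0.831954 = 2.82587 m.
A = ½ × 3.18 × 1.46 = 2.3214 m².
Resultant F = γ·h_c·A = 7.96572 × 2.82587 × 2.3214 = 52.2549 kN.
I_c = b·h³/36 = 3.18 × 1.46³/36 = 0.274905 m⁴.
Centre of pressure: y_p = y_c + I_c/(y_c·A) = 3.39667 + 0.274905/(3.39667 × 2.3214) = 3.39667 + 0.0348642 = 3.43153 m along the plane.
The resultant acts 0.486667 + 0.0348642 = 0.521531 m (along the plate) below the hinge at the top edge, so the moment about the hinge is M = F × 0.521531 = 52.2549 × 0.521531 = 27.2526 kN·m.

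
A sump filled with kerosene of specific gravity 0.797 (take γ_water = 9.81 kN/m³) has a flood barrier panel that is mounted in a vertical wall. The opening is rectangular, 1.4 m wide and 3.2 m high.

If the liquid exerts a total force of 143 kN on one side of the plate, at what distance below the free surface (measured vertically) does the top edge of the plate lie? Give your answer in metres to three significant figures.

d_top ≈ 2.48 m

γ = 0.797 × 9.81 = 7.81857 kN/m³.
A = 1.4 × 3.2 = 4.48 m².
From F = γ·h_c·A, the centroid depth is h_c = 143/(7.81857 × 4.48) = 4.08254 m.
The centroid lies 3.2/2 = 1.6 m below the top edge, so the top edge sits at h_top = 4.08254 − 1.6 = 2.48254 m below the surface.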